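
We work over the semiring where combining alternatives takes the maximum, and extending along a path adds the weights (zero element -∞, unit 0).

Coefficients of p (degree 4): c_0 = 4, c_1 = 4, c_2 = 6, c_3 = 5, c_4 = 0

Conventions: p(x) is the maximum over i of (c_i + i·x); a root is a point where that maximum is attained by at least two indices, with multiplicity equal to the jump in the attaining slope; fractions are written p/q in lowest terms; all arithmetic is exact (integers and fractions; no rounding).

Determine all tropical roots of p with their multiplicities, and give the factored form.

hull edge (i=0, c=4) to (i=2, c=6): slope 1, span 2
hull edge (i=2, c=6) to (i=3, c=5): slope -1, span 1
hull edge (i=3, c=5) to (i=4, c=0): slope -5, span 1
Factored form: p(x) = 0 ⊗ (x ⊕ (-1)) ⊗ (x ⊕ (-1)) ⊗ (x ⊕ 1) ⊗ (x ⊕ 5)
Answer: roots = -1 (mult 2), 1 (mult 1), 5 (mult 1)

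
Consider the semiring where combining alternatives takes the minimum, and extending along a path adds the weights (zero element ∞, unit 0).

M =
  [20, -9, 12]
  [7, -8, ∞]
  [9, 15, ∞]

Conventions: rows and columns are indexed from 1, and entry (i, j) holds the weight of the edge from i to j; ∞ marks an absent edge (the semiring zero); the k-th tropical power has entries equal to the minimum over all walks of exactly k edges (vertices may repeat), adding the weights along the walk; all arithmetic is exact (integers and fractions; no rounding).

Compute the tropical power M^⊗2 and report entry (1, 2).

M^⊗2:
  [-2, -17, 32]
  [-1, -16, 19]
  [22, 0, 21]
Key observation: the optimum is the walk 1->2->2, with weight (-9) + (-8) = -17.
Optimal value attained by: walk 1->2->2.
Answer: (M^⊗2)[1][2] = -17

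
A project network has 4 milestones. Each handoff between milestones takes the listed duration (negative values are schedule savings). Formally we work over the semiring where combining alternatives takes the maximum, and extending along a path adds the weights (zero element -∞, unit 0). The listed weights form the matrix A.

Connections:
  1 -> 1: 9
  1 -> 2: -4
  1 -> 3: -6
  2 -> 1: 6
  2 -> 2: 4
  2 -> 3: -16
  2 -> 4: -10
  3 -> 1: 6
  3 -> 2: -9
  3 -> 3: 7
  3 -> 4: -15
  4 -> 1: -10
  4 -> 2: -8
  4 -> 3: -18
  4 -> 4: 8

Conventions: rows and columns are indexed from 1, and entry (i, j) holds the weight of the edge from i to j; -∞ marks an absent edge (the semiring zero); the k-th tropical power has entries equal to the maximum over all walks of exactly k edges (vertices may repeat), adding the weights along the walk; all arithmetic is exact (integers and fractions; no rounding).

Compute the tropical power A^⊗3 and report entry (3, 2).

A^⊗2:
  [18, 5, 3, -14]
  [15, 8, 0, -2]
  [15, 2, 14, -7]
  [-1, 0, -10, 16]
A^⊗3:
  [27, 14, 12, -5]
  [24, 12, 9, 6]
  [24, 11, 21, 1]
  [8, 8, -2, 24]
Key observation: the optimum is the walk 3->1->1->2, with weight 6 + 9 + (-4) = 11.
Optimal value attained by: walk 3->1->1->2.
Answer: (A^⊗3)[3][2] = 11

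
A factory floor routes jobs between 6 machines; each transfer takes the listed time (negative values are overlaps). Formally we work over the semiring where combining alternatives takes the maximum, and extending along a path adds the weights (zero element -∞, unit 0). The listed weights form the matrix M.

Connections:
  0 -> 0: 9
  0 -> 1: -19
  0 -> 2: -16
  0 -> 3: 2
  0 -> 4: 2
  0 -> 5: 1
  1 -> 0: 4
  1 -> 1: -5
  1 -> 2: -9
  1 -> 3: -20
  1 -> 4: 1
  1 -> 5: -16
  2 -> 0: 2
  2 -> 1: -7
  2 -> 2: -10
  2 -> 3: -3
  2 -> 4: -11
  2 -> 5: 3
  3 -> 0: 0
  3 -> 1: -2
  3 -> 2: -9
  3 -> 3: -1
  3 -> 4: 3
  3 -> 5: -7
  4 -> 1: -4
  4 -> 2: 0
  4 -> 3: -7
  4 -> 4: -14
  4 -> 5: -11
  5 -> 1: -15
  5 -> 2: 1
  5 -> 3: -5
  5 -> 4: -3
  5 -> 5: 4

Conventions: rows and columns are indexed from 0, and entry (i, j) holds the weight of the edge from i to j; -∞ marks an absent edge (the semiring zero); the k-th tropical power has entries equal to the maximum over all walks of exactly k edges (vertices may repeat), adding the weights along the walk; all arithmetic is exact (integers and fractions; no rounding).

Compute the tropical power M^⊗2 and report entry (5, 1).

M^⊗2:
  [18, 0, 2, 11, 11, 10]
  [13, -3, 1, 6, 6, 5]
  [11, -5, 4, 4, 4, 7]
  [9, -1, 3, 2, 2, 1]
  [2, -7, -10, -3, -3, 3]
  [3, -6, 5, -1, 1, 8]
Key observation: the optimum is the walk 5->2->1, with weight 1 + (-7) = -6.
Optimal value attained by: walk 5->2->1.
Answer: (M^⊗2)[5][1] = -6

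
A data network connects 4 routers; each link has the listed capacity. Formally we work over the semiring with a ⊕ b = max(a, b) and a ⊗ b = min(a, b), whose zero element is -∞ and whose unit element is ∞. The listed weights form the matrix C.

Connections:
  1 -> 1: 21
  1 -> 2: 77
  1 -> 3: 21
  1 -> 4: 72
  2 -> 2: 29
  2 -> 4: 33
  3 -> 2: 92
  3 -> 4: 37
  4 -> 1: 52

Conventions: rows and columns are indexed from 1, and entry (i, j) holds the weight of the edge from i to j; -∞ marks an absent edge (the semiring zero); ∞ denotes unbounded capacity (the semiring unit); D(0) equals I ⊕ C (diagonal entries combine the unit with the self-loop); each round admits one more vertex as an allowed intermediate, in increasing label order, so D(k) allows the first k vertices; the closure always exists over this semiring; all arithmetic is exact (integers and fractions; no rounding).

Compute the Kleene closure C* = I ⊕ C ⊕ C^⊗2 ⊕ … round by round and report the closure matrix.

D(0):
  [∞, 77, 21, 72]
  [-∞, ∞, -∞, 33]
  [-∞, 92, ∞, 37]
  [52, -∞, -∞, ∞]
D(1):
  [∞, 77, 21, 72]
  [-∞, ∞, -∞, 33]
  [-∞, 92, ∞, 37]
  [52, 52, 21, ∞]
D(2):
  [∞, 77, 21, 72]
  [-∞, ∞, -∞, 33]
  [-∞, 92, ∞, 37]
  [52, 52, 21, ∞]
D(3):
  [∞, 77, 21, 72]
  [-∞, ∞, -∞, 33]
  [-∞, 92, ∞, 37]
  [52, 52, 21, ∞]
D(4):
  [∞, 77, 21, 72]
  [33, ∞, 21, 33]
  [37, 92, ∞, 37]
  [52, 52, 21, ∞]
Answer: C* = [[∞, 77, 21, 72], [33, ∞, 21, 33], [37, 92, ∞, 37], [52, 52, 21, ∞]]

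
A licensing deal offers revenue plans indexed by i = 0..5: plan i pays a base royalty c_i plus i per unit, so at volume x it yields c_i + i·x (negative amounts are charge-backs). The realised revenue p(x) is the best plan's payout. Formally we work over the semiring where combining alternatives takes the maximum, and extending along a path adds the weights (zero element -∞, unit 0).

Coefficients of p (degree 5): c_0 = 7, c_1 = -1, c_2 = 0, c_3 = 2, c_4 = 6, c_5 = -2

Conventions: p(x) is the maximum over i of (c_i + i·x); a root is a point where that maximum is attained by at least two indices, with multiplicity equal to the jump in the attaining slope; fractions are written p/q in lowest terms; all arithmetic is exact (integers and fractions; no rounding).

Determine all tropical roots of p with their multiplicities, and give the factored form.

hull edge (i=0, c=7) to (i=4, c=6): slope -1/4, span 4
hull edge (i=4, c=6) to (i=5, c=-2): slope -8, span 1
Factored form: p(x) = -2 ⊗ (x ⊕ 1/4) ⊗ (x ⊕ 1/4) ⊗ (x ⊕ 1/4) ⊗ (x ⊕ 1/4) ⊗ (x ⊕ 8)
Answer: roots = 1/4 (mult 4), 8 (mult 1)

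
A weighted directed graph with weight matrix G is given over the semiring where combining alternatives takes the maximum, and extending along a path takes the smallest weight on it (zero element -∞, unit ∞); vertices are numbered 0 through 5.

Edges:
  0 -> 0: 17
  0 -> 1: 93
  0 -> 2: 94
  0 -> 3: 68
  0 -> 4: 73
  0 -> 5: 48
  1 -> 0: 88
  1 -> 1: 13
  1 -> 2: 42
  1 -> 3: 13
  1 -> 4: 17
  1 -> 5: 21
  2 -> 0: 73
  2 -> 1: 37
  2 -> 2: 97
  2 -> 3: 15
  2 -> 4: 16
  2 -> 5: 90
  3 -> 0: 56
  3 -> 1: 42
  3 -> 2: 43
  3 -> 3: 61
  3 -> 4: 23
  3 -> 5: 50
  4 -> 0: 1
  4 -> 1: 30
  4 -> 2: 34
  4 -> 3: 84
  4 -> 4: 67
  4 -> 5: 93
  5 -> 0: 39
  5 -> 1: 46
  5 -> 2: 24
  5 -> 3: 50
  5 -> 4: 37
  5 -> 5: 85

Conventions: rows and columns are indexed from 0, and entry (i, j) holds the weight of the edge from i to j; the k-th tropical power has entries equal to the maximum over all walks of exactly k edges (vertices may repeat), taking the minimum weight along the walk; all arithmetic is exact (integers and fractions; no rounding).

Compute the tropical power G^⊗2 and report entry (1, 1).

G^⊗2:
  [88, 46, 94, 73, 67, 90]
  [42, 88, 88, 68, 73, 48]
  [73, 73, 97, 68, 73, 90]
  [56, 56, 56, 61, 56, 50]
  [56, 46, 43, 67, 67, 85]
  [50, 46, 43, 50, 39, 85]
Key observation: the optimum is the walk 1->0->1, with weight 88 min 93 = 88.
Optimal value attained by: walk 1->0->1.
Answer: (G^⊗2)[1][1] = 88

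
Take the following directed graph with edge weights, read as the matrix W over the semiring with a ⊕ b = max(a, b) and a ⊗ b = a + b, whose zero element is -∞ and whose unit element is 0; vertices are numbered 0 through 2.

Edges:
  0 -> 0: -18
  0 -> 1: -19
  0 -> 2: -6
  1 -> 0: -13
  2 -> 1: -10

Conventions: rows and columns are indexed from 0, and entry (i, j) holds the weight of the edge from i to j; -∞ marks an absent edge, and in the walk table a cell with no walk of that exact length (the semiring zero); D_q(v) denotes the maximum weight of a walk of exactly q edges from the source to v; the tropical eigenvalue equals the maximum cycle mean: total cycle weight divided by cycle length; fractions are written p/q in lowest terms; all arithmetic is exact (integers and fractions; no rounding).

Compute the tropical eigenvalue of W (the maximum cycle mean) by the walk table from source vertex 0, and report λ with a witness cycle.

q=0: [0, -∞, -∞]
q=1: [-18, -19, -6]
q=2: [-32, -16, -24]
q=3: [-29, -34, -38]
Optimal cycle mean attained by: cycle 0->2->1->0, total (-6) + (-10) + (-13), length 3.
Answer: λ = -29/3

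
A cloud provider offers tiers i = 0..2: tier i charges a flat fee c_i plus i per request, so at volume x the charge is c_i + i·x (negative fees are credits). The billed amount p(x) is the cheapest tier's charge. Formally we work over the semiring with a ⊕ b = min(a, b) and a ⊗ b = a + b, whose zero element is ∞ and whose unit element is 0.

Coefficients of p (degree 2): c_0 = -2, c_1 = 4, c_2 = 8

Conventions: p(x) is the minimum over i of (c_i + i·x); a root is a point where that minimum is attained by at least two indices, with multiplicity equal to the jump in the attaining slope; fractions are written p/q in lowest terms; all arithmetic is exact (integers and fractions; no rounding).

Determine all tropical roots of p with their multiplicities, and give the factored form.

hull edge (i=0, c=-2) to (i=2, c=8): slope 5, span 2
Factored form: p(x) = 8 ⊗ (x ⊕ (-5)) ⊗ (x ⊕ (-5))
Answer: roots = -5 (mult 2)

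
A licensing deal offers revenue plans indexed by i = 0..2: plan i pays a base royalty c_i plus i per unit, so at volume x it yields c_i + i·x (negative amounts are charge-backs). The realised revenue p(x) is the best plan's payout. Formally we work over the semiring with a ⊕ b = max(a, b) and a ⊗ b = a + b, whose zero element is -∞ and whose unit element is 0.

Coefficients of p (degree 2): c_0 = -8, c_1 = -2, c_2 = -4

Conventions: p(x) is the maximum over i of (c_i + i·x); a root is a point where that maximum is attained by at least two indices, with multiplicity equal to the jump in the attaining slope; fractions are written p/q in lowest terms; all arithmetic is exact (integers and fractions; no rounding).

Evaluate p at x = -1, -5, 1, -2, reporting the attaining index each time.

p(-1) = max(-8+0·(-1)=-8, -2+1·(-1)=-3, -4+2·(-1)=-6) = -3 (attained by i=1)
p(-5) = max(-8+0·(-5)=-8, -2+1·(-5)=-7, -4+2·(-5)=-14) = -7 (attained by i=1)
p(1) = max(-8+0·1=-8, -2+1·1=-1, -4+2·1=-2) = -1 (attained by i=1)
p(-2) = max(-8+0·(-2)=-8, -2+1·(-2)=-4, -4+2·(-2)=-8) = -4 (attained by i=1)
Answer: p(-1) = -3; p(-5) = -7; p(1) = -1; p(-2) = -4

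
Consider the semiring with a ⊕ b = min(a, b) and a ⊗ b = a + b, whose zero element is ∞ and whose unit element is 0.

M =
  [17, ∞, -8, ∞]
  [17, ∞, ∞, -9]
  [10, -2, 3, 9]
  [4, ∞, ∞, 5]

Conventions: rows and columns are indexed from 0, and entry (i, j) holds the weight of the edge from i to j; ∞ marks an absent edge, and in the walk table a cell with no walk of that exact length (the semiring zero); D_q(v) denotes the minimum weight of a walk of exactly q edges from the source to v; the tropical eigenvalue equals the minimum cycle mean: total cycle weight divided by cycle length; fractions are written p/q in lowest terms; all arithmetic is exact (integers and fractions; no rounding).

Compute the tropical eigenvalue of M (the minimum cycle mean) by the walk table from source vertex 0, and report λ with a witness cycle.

q=0: [0, ∞, ∞, ∞]
q=1: [17, ∞, -8, ∞]
q=2: [2, -10, -5, 1]
q=3: [5, -7, -6, -19]
q=4: [-15, -8, -3, -16]
Optimal cycle mean attained by: cycle 0->2->1->3->0, total (-8) + (-2) + (-9) + 4, length 4.
Answer: λ = -15/4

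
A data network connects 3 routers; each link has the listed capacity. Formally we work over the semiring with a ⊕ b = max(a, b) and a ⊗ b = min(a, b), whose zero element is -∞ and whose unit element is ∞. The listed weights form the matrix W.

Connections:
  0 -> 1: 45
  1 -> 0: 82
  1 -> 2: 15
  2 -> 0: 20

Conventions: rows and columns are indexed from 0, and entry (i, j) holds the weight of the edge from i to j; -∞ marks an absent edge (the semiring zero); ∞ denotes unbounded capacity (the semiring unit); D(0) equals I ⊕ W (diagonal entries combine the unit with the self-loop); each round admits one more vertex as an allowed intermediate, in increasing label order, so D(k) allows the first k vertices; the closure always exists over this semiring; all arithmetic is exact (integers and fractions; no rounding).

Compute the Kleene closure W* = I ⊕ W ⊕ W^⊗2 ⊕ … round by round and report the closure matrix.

D(0):
  [∞, 45, -∞]
  [82, ∞, 15]
  [20, -∞, ∞]
D(1):
  [∞, 45, -∞]
  [82, ∞, 15]
  [20, 20, ∞]
D(2):
  [∞, 45, 15]
  [82, ∞, 15]
  [20, 20, ∞]
D(3):
  [∞, 45, 15]
  [82, ∞, 15]
  [20, 20, ∞]
Answer: W* = [[∞, 45, 15], [82, ∞, 15], [20, 20, ∞]]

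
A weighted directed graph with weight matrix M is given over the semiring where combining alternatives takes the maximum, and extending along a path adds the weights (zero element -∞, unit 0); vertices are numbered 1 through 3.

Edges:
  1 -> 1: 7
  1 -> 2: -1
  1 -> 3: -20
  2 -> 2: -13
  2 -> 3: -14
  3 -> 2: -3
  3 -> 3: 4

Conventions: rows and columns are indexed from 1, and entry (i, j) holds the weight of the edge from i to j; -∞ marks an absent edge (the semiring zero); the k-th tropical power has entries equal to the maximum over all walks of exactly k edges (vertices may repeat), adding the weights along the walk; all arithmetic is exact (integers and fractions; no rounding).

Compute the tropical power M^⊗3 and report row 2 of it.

M^⊗2:
  [14, 6, -13]
  [-∞, -17, -10]
  [-∞, 1, 8]
M^⊗3:
  [21, 13, -6]
  [-∞, -13, -6]
  [-∞, 5, 12]
Answer: row 2 of M^⊗3 = [-∞, -13, -6]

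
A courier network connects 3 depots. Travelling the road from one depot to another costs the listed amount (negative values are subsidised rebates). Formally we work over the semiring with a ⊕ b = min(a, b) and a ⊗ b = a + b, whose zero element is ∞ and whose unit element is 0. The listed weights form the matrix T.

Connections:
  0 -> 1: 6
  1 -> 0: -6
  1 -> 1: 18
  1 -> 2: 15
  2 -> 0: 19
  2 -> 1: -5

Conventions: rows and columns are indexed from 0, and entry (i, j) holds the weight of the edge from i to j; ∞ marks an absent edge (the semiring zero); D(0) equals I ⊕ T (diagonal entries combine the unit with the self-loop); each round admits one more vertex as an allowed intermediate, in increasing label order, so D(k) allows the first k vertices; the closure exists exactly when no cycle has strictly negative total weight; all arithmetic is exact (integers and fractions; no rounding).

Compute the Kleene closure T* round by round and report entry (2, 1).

D(0):
  [0, 6, ∞]
  [-6, 0, 15]
  [19, -5, 0]
D(1):
  [0, 6, ∞]
  [-6, 0, 15]
  [19, -5, 0]
D(2):
  [0, 6, 21]
  [-6, 0, 15]
  [-11, -5, 0]
D(3):
  [0, 6, 21]
  [-6, 0, 15]
  [-11, -5, 0]
Answer: T*[2][1] = -5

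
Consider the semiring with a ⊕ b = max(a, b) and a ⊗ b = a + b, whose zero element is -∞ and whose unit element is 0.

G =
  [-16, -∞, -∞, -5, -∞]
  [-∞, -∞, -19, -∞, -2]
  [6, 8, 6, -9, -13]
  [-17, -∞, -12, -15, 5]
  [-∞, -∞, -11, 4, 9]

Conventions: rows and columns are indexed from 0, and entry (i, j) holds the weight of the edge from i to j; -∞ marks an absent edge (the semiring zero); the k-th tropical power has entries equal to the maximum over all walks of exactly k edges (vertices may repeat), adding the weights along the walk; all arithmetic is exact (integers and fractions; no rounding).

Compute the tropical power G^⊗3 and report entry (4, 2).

G^⊗2:
  [-22, -∞, -17, -20, 0]
  [-13, -11, -13, 2, 7]
  [12, 14, 12, 1, 6]
  [-6, -4, -6, 9, 14]
  [-5, -3, -2, 13, 18]
G^⊗3:
  [-11, -9, -11, 4, 9]
  [-7, -5, -4, 11, 16]
  [18, 20, 18, 10, 15]
  [0, 2, 3, 18, 23]
  [4, 6, 7, 22, 27]
Key observation: the optimum is the walk 4->4->4->2, with weight 9 + 9 + (-11) = 7.
Optimal value attained by: walk 4->4->4->2.
Answer: (G^⊗3)[4][2] = 7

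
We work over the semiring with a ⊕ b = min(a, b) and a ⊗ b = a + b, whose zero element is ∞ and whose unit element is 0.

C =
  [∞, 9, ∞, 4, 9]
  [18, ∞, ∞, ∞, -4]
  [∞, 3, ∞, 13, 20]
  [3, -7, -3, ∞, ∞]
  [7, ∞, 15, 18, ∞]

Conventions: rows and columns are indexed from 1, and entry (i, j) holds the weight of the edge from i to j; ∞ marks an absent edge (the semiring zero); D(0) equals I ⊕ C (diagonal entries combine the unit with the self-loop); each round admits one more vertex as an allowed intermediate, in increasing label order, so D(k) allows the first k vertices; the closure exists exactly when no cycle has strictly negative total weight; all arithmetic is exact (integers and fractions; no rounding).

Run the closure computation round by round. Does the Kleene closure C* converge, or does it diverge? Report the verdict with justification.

D(0):
  [0, 9, ∞, 4, 9]
  [18, 0, ∞, ∞, -4]
  [∞, 3, 0, 13, 20]
  [3, -7, -3, 0, ∞]
  [7, ∞, 15, 18, 0]
D(1):
  [0, 9, ∞, 4, 9]
  [18, 0, ∞, 22, -4]
  [∞, 3, 0, 13, 20]
  [3, -7, -3, 0, 12]
  [7, 16, 15, 11, 0]
D(2):
  [0, 9, ∞, 4, 5]
  [18, 0, ∞, 22, -4]
  [21, 3, 0, 13, -1]
  [3, -7, -3, 0, -11]
  [7, 16, 15, 11, 0]
D(3):
  [0, 9, ∞, 4, 5]
  [18, 0, ∞, 22, -4]
  [21, 3, 0, 13, -1]
  [3, -7, -3, 0, -11]
  [7, 16, 15, 11, 0]
D(4):
  [0, -3, 1, 4, -7]
  [18, 0, 19, 22, -4]
  [16, 3, 0, 13, -1]
  [3, -7, -3, 0, -11]
  [7, 4, 8, 11, 0]
D(5):
  [0, -3, 1, 4, -7]
  [3, 0, 4, 7, -4]
  [6, 3, 0, 10, -1]
  [-4, -7, -3, 0, -11]
  [7, 4, 8, 11, 0]
Key observation: every diagonal entry stays at the unit through all rounds, so no improving cycle exists.
Answer: CONVERGES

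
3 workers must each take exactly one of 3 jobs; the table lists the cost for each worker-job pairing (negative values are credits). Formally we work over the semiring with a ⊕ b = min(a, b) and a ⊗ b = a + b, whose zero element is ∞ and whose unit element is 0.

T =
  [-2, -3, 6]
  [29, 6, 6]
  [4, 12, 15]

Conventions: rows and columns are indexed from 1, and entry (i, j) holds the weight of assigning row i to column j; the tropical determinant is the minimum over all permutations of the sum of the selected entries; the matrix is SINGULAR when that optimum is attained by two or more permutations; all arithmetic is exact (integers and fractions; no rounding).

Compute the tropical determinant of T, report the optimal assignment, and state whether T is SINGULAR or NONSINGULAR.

σ = (1, 2, 3): (-2) + 6 + 15 = 19
σ = (1, 3, 2): (-2) + 6 + 12 = 16
σ = (2, 1, 3): (-3) + 29 + 15 = 41
σ = (2, 3, 1): (-3) + 6 + 4 = 7
σ = (3, 1, 2): 6 + 29 + 12 = 47
σ = (3, 2, 1): 6 + 6 + 4 = 16
Optimal value attained by: σ = (2, 3, 1).
Answer: det⊕(T) = 7; verdict: NONSINGULAR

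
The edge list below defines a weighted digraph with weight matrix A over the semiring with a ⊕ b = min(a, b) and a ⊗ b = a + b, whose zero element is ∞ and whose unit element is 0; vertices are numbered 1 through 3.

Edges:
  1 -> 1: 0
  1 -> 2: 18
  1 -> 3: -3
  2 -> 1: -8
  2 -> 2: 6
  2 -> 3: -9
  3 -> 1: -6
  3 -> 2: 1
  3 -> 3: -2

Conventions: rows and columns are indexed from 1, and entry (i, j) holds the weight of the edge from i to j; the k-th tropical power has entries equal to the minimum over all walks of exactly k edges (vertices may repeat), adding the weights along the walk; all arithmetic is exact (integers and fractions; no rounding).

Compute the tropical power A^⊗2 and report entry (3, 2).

A^⊗2:
  [-9, -2, -5]
  [-15, -8, -11]
  [-8, -1, -9]
Key observation: the optimum is the walk 3->3->2, with weight (-2) + 1 = -1.
Optimal value attained by: walk 3->3->2.
Answer: (A^⊗2)[3][2] = -1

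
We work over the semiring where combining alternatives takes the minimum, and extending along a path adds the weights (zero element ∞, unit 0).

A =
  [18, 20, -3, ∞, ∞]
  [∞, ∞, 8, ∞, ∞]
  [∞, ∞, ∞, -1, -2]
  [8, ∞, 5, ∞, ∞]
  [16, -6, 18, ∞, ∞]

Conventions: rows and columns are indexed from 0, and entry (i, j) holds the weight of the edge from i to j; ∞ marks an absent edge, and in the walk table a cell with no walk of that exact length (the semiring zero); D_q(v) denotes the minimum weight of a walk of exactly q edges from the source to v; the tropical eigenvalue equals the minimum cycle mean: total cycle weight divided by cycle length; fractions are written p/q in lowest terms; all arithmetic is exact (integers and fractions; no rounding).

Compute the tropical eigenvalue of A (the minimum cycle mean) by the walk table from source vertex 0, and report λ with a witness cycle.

q=0: [0, ∞, ∞, ∞, ∞]
q=1: [18, 20, -3, ∞, ∞]
q=2: [36, 38, 15, -4, -5]
q=3: [4, -11, 1, 14, 13]
q=4: [22, 7, -3, 0, -1]
q=5: [8, -7, 5, -4, -5]
Optimal cycle mean attained by: cycle 1->2->4->1, total 8 + (-2) + (-6), length 3.
Answer: λ = 0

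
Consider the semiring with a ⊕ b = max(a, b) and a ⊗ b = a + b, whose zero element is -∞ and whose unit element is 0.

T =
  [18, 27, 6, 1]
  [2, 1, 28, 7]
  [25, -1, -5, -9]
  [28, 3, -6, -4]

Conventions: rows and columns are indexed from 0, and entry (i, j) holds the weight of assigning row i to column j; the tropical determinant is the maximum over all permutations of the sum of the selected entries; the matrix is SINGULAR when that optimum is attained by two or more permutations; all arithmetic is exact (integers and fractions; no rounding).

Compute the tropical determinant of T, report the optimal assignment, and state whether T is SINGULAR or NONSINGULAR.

σ = (0, 1, 2, 3): 18 + 1 + (-5) + (-4) = 10
σ = (0, 1, 3, 2): 18 + 1 + (-9) + (-6) = 4
σ = (0, 2, 1, 3): 18 + 28 + (-1) + (-4) = 41
σ = (0, 2, 3, 1): 18 + 28 + (-9) + 3 = 40
σ = (0, 3, 1, 2): 18 + 7 + (-1) + (-6) = 18
σ = (0, 3, 2, 1): 18 + 7 + (-5) + 3 = 23
σ = (1, 0, 2, 3): 27 + 2 + (-5) + (-4) = 20
σ = (1, 0, 3, 2): 27 + 2 + (-9) + (-6) = 14
σ = (1, 2, 0, 3): 27 + 28 + 25 + (-4) = 76
σ = (1, 2, 3, 0): 27 + 28 + (-9) + 28 = 74
σ = (1, 3, 0, 2): 27 + 7 + 25 + (-6) = 53
σ = (1, 3, 2, 0): 27 + 7 + (-5) + 28 = 57
σ = (2, 0, 1, 3): 6 + 2 + (-1) + (-4) = 3
σ = (2, 0, 3, 1): 6 + 2 + (-9) + 3 = 2
σ = (2, 1, 0, 3): 6 + 1 + 25 + (-4) = 28
σ = (2, 1, 3, 0): 6 + 1 + (-9) + 28 = 26
σ = (2, 3, 0, 1): 6 + 7 + 25 + 3 = 41
σ = (2, 3, 1, 0): 6 + 7 + (-1) + 28 = 40
σ = (3, 0, 1, 2): 1 + 2 + (-1) + (-6) = -4
σ = (3, 0, 2, 1): 1 + 2 + (-5) + 3 = 1
σ = (3, 1, 0, 2): 1 + 1 + 25 + (-6) = 21
σ = (3, 1, 2, 0): 1 + 1 + (-5) + 28 = 25
σ = (3, 2, 0, 1): 1 + 28 + 25 + 3 = 57
σ = (3, 2, 1, 0): 1 + 28 + (-1) + 28 = 56
Optimal value attained by: σ = (1, 2, 0, 3).
Answer: det⊕(T) = 76; verdict: NONSINGULAR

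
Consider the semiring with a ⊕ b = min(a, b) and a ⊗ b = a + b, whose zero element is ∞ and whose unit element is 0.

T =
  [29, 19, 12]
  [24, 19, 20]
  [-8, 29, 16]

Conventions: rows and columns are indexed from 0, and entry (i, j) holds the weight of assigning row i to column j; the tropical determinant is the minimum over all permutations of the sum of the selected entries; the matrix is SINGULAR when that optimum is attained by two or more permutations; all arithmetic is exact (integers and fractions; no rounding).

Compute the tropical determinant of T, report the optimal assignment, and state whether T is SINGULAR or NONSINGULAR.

σ = (0, 1, 2): 29 + 19 + 16 = 64
σ = (0, 2, 1): 29 + 20 + 29 = 78
σ = (1, 0, 2): 19 + 24 + 16 = 59
σ = (1, 2, 0): 19 + 20 + (-8) = 31
σ = (2, 0, 1): 12 + 24 + 29 = 65
σ = (2, 1, 0): 12 + 19 + (-8) = 23
Optimal value attained by: σ = (2, 1, 0).
Answer: det⊕(T) = 23; verdict: NONSINGULAR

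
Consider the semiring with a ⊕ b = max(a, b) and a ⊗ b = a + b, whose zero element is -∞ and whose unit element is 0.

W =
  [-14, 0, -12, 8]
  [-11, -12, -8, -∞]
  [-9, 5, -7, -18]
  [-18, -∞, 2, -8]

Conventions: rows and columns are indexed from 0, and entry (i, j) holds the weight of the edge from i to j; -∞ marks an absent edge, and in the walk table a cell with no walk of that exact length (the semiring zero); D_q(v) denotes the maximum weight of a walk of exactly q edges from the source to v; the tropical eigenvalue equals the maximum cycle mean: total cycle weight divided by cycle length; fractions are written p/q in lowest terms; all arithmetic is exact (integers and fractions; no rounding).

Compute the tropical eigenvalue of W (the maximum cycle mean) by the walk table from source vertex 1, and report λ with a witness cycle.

q=0: [-∞, 0, -∞, -∞]
q=1: [-11, -12, -8, -∞]
q=2: [-17, -3, -15, -3]
q=3: [-14, -10, -1, -9]
q=4: [-10, 4, -7, -6]
Optimal cycle mean attained by: cycle 0->3->2->1->0, total 8 + 2 + 5 + (-11), length 4.
Answer: λ = 1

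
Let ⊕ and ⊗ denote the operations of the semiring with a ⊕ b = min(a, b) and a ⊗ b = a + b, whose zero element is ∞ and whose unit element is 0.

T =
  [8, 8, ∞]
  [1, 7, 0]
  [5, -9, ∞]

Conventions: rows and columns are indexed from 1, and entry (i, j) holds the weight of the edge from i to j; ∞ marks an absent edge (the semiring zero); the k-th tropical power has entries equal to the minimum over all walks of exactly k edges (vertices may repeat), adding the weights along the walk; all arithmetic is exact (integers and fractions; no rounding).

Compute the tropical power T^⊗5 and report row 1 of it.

T^⊗2:
  [9, 15, 8]
  [5, -9, 7]
  [-8, -2, -9]
T^⊗3:
  [13, -1, 15]
  [-8, -2, -9]
  [-4, -18, -2]
T^⊗4:
  [0, 6, -1]
  [-4, -18, -2]
  [-17, -11, -18]
T^⊗5:
  [4, -10, 6]
  [-17, -11, -18]
  [-13, -27, -11]
Answer: row 1 of T^⊗5 = [4, -10, 6]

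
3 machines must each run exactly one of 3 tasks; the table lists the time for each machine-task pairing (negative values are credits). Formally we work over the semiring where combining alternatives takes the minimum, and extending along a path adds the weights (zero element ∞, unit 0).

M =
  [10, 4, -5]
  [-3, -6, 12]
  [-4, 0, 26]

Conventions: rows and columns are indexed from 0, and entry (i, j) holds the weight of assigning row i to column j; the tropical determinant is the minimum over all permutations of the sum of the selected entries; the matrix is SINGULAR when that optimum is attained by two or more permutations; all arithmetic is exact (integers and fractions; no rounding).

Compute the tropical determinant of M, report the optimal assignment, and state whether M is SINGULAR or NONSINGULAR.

σ = (0, 1, 2): 10 + (-6) + 26 = 30
σ = (0, 2, 1): 10 + 12 + 0 = 22
σ = (1, 0, 2): 4 + (-3) + 26 = 27
σ = (1, 2, 0): 4 + 12 + (-4) = 12
σ = (2, 0, 1): (-5) + (-3) + 0 = -8
σ = (2, 1, 0): (-5) + (-6) + (-4) = -15
Optimal value attained by: σ = (2, 1, 0).
Answer: det⊕(M) = -15; verdict: NONSINGULAR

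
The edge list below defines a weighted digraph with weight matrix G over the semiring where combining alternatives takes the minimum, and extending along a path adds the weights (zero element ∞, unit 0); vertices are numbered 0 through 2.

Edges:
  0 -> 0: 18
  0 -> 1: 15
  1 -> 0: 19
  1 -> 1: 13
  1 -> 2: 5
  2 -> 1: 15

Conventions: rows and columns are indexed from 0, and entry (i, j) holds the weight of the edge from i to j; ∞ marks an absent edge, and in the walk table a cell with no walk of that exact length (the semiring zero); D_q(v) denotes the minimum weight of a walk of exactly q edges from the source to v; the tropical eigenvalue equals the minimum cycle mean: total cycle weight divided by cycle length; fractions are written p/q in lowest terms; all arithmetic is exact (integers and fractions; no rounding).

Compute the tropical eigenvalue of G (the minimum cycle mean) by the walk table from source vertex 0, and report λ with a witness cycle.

q=0: [0, ∞, ∞]
q=1: [18, 15, ∞]
q=2: [34, 28, 20]
q=3: [47, 35, 33]
Optimal cycle mean attained by: cycle 1->2->1, total 5 + 15, length 2.
Answer: λ = 10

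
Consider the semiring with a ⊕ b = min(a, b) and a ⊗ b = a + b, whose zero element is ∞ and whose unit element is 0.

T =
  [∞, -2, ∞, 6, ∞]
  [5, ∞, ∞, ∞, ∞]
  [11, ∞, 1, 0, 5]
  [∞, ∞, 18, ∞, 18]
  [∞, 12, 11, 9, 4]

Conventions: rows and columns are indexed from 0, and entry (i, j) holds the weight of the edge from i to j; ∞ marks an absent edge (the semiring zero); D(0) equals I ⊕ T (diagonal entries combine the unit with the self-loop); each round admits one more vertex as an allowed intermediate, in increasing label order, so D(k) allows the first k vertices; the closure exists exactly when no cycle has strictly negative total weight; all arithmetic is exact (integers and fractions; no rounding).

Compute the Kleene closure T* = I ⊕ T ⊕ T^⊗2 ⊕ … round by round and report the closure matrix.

D(0):
  [0, -2, ∞, 6, ∞]
  [5, 0, ∞, ∞, ∞]
  [11, ∞, 0, 0, 5]
  [∞, ∞, 18, 0, 18]
  [∞, 12, 11, 9, 0]
D(1):
  [0, -2, ∞, 6, ∞]
  [5, 0, ∞, 11, ∞]
  [11, 9, 0, 0, 5]
  [∞, ∞, 18, 0, 18]
  [∞, 12, 11, 9, 0]
D(2):
  [0, -2, ∞, 6, ∞]
  [5, 0, ∞, 11, ∞]
  [11, 9, 0, 0, 5]
  [∞, ∞, 18, 0, 18]
  [17, 12, 11, 9, 0]
D(3):
  [0, -2, ∞, 6, ∞]
  [5, 0, ∞, 11, ∞]
  [11, 9, 0, 0, 5]
  [29, 27, 18, 0, 18]
  [17, 12, 11, 9, 0]
D(4):
  [0, -2, 24, 6, 24]
  [5, 0, 29, 11, 29]
  [11, 9, 0, 0, 5]
  [29, 27, 18, 0, 18]
  [17, 12, 11, 9, 0]
D(5):
  [0, -2, 24, 6, 24]
  [5, 0, 29, 11, 29]
  [11, 9, 0, 0, 5]
  [29, 27, 18, 0, 18]
  [17, 12, 11, 9, 0]
Answer: T* = [[0, -2, 24, 6, 24], [5, 0, 29, 11, 29], [11, 9, 0, 0, 5], [29, 27, 18, 0, 18], [17, 12, 11, 9, 0]]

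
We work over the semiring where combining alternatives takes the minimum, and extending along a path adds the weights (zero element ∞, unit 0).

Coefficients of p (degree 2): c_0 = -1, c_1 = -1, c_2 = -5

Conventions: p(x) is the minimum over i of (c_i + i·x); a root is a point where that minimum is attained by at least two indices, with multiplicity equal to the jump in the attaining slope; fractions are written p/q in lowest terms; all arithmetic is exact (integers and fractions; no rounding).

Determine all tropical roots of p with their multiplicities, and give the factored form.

hull edge (i=0, c=-1) to (i=2, c=-5): slope -2, span 2
Factored form: p(x) = -5 ⊗ (x ⊕ 2) ⊗ (x ⊕ 2)
Answer: roots = 2 (mult 2)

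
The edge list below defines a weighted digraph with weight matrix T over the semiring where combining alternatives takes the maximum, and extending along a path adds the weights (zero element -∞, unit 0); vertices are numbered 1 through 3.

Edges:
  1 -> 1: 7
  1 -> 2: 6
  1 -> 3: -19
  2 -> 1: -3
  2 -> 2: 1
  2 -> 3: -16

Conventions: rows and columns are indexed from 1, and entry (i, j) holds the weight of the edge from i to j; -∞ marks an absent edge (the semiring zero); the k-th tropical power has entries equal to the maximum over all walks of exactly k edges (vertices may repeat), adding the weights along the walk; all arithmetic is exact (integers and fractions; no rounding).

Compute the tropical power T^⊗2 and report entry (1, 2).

T^⊗2:
  [14, 13, -10]
  [4, 3, -15]
  [-∞, -∞, -∞]
Key observation: the optimum is the walk 1->1->2, with weight 7 + 6 = 13.
Optimal value attained by: walk 1->1->2.
Answer: (T^⊗2)[1][2] = 13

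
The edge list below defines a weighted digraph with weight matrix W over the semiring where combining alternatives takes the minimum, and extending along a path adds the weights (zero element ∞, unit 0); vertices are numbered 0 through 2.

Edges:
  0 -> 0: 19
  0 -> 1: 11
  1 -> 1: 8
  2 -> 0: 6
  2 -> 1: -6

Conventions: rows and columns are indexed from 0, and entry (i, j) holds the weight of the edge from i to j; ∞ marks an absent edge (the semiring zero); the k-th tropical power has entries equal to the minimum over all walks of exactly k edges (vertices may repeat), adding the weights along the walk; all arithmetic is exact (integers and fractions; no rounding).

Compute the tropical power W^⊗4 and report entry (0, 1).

W^⊗2:
  [38, 19, ∞]
  [∞, 16, ∞]
  [25, 2, ∞]
W^⊗3:
  [57, 27, ∞]
  [∞, 24, ∞]
  [44, 10, ∞]
W^⊗4:
  [76, 35, ∞]
  [∞, 32, ∞]
  [63, 18, ∞]
Key observation: the optimum is the walk 0->1->1->1->1, with weight 11 + 8 + 8 + 8 = 35.
Optimal value attained by: walk 0->1->1->1->1.
Answer: (W^⊗4)[0][1] = 35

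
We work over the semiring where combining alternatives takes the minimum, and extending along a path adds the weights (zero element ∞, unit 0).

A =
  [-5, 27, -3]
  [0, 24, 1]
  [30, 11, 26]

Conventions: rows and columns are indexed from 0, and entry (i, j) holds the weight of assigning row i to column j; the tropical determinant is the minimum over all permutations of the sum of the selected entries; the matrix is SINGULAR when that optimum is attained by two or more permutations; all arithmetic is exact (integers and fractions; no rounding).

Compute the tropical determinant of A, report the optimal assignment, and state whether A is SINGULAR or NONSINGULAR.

σ = (0, 1, 2): (-5) + 24 + 26 = 45
σ = (0, 2, 1): (-5) + 1 + 11 = 7
σ = (1, 0, 2): 27 + 0 + 26 = 53
σ = (1, 2, 0): 27 + 1 + 30 = 58
σ = (2, 0, 1): (-3) + 0 + 11 = 8
σ = (2, 1, 0): (-3) + 24 + 30 = 51
Optimal value attained by: σ = (0, 2, 1).
Answer: det⊕(A) = 7; verdict: NONSINGULAR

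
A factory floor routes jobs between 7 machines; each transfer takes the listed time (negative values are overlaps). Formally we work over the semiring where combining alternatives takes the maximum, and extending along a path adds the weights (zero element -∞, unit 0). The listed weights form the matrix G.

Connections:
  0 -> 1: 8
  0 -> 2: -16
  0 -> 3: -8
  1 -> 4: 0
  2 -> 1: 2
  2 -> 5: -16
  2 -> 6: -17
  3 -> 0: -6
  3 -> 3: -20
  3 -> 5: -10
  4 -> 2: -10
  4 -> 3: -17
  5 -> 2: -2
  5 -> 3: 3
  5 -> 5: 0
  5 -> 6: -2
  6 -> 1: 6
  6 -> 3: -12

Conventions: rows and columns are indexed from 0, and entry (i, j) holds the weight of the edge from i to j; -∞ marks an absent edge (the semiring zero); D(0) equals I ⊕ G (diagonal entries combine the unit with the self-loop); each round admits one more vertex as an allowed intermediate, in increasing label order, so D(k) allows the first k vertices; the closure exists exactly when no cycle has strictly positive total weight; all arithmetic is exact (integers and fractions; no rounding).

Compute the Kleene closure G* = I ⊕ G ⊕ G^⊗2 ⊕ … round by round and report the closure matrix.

D(0):
  [0, 8, -16, -8, -∞, -∞, -∞]
  [-∞, 0, -∞, -∞, 0, -∞, -∞]
  [-∞, 2, 0, -∞, -∞, -16, -17]
  [-6, -∞, -∞, 0, -∞, -10, -∞]
  [-∞, -∞, -10, -17, 0, -∞, -∞]
  [-∞, -∞, -2, 3, -∞, 0, -2]
  [-∞, 6, -∞, -12, -∞, -∞, 0]
D(1):
  [0, 8, -16, -8, -∞, -∞, -∞]
  [-∞, 0, -∞, -∞, 0, -∞, -∞]
  [-∞, 2, 0, -∞, -∞, -16, -17]
  [-6, 2, -22, 0, -∞, -10, -∞]
  [-∞, -∞, -10, -17, 0, -∞, -∞]
  [-∞, -∞, -2, 3, -∞, 0, -2]
  [-∞, 6, -∞, -12, -∞, -∞, 0]
D(2):
  [0, 8, -16, -8, 8, -∞, -∞]
  [-∞, 0, -∞, -∞, 0, -∞, -∞]
  [-∞, 2, 0, -∞, 2, -16, -17]
  [-6, 2, -22, 0, 2, -10, -∞]
  [-∞, -∞, -10, -17, 0, -∞, -∞]
  [-∞, -∞, -2, 3, -∞, 0, -2]
  [-∞, 6, -∞, -12, 6, -∞, 0]
D(3):
  [0, 8, -16, -8, 8, -32, -33]
  [-∞, 0, -∞, -∞, 0, -∞, -∞]
  [-∞, 2, 0, -∞, 2, -16, -17]
  [-6, 2, -22, 0, 2, -10, -39]
  [-∞, -8, -10, -17, 0, -26, -27]
  [-∞, 0, -2, 3, 0, 0, -2]
  [-∞, 6, -∞, -12, 6, -∞, 0]
D(4):
  [0, 8, -16, -8, 8, -18, -33]
  [-∞, 0, -∞, -∞, 0, -∞, -∞]
  [-∞, 2, 0, -∞, 2, -16, -17]
  [-6, 2, -22, 0, 2, -10, -39]
  [-23, -8, -10, -17, 0, -26, -27]
  [-3, 5, -2, 3, 5, 0, -2]
  [-18, 6, -34, -12, 6, -22, 0]
D(5):
  [0, 8, -2, -8, 8, -18, -19]
  [-23, 0, -10, -17, 0, -26, -27]
  [-21, 2, 0, -15, 2, -16, -17]
  [-6, 2, -8, 0, 2, -10, -25]
  [-23, -8, -10, -17, 0, -26, -27]
  [-3, 5, -2, 3, 5, 0, -2]
  [-17, 6, -4, -11, 6, -20, 0]
D(6):
  [0, 8, -2, -8, 8, -18, -19]
  [-23, 0, -10, -17, 0, -26, -27]
  [-19, 2, 0, -13, 2, -16, -17]
  [-6, 2, -8, 0, 2, -10, -12]
  [-23, -8, -10, -17, 0, -26, -27]
  [-3, 5, -2, 3, 5, 0, -2]
  [-17, 6, -4, -11, 6, -20, 0]
D(7):
  [0, 8, -2, -8, 8, -18, -19]
  [-23, 0, -10, -17, 0, -26, -27]
  [-19, 2, 0, -13, 2, -16, -17]
  [-6, 2, -8, 0, 2, -10, -12]
  [-23, -8, -10, -17, 0, -26, -27]
  [-3, 5, -2, 3, 5, 0, -2]
  [-17, 6, -4, -11, 6, -20, 0]
Answer: G* = [[0, 8, -2, -8, 8, -18, -19], [-23, 0, -10, -17, 0, -26, -27], [-19, 2, 0, -13, 2, -16, -17], [-6, 2, -8, 0, 2, -10, -12], [-23, -8, -10, -17, 0, -26, -27], [-3, 5, -2, 3, 5, 0, -2], [-17, 6, -4, -11, 6, -20, 0]]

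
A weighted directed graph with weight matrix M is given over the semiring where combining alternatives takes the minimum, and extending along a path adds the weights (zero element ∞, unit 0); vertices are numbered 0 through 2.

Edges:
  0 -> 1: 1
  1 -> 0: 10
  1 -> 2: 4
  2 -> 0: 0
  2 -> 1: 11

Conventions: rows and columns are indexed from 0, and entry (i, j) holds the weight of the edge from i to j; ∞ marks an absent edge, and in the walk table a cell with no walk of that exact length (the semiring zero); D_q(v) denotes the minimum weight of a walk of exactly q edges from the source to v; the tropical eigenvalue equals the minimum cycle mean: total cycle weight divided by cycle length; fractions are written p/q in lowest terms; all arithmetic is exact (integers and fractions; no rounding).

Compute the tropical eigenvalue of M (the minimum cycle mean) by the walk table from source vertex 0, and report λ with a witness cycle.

q=0: [0, ∞, ∞]
q=1: [∞, 1, ∞]
q=2: [11, ∞, 5]
q=3: [5, 12, ∞]
Optimal cycle mean attained by: cycle 0->1->2->0, total 1 + 4 + 0, length 3.
Answer: λ = 5/3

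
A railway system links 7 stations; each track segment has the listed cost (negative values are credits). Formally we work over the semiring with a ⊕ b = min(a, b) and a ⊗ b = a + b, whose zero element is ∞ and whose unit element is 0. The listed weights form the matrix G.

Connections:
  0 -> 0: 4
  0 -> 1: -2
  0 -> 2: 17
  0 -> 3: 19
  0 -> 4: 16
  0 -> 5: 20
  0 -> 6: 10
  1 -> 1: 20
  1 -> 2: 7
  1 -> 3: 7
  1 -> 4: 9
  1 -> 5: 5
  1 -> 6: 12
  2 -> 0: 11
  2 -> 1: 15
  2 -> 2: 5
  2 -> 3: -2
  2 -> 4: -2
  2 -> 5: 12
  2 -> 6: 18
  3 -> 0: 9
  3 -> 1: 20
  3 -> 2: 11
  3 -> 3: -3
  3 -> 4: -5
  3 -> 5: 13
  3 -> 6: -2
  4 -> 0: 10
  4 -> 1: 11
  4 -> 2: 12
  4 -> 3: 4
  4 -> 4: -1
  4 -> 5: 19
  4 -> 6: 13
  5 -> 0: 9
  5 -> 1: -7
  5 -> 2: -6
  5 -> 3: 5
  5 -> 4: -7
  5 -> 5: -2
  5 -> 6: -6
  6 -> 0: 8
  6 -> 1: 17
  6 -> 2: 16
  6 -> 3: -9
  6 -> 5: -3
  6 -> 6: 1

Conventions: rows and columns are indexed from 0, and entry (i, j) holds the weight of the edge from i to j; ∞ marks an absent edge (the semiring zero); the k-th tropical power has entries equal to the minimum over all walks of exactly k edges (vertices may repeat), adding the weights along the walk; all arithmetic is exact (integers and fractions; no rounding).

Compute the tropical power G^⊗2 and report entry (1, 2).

G^⊗2:
  [8, 2, 5, 1, 7, 3, 10]
  [14, -2, -1, 3, -2, 3, -1]
  [7, 5, 6, -5, -7, 10, -4]
  [5, 6, 7, -11, -8, -5, -5]
  [9, 8, 11, 1, -2, 10, 2]
  [2, -9, -8, -15, -9, -9, -8]
  [0, -10, -9, -12, -14, -5, -11]
Key observation: the optimum is the walk 1->5->2, with weight 5 + (-6) = -1.
Optimal value attained by: walk 1->5->2.
Answer: (G^⊗2)[1][2] = -1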